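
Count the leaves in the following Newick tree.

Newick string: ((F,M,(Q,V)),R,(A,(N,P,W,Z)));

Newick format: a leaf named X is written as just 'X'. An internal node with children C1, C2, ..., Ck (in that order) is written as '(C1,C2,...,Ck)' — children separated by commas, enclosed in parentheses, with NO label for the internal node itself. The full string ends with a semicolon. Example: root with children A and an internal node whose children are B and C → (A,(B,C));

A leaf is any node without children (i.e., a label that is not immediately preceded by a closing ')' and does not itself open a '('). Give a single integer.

Answer: 10

Derivation:
Newick: ((F,M,(Q,V)),R,(A,(N,P,W,Z)));
Scan left-to-right; a leaf is any maximal label run not followed by '(':
  pos 2: leaf 'F' → count = 1
  pos 4: leaf 'M' → count = 2
  pos 7: leaf 'Q' → count = 3
  pos 9: leaf 'V' → count = 4
  pos 13: leaf 'R' → count = 5
  pos 16: leaf 'A' → count = 6
  pos 19: leaf 'N' → count = 7
  pos 21: leaf 'P' → count = 8
  pos 23: leaf 'W' → count = 9
  pos 25: leaf 'Z' → count = 10
Total leaves: 10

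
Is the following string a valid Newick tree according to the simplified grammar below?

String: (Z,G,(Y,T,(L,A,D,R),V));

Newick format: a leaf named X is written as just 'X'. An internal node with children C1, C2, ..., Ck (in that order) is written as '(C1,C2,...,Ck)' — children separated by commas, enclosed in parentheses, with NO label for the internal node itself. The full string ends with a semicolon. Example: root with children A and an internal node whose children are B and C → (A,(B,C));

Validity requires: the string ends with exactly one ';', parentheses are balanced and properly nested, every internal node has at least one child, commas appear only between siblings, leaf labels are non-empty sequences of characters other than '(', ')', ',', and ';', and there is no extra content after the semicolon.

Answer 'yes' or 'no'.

Input: (Z,G,(Y,T,(L,A,D,R),V));
Paren balance: 3 '(' vs 3 ')' OK
Ends with single ';': True
Full parse: OK
Valid: True

Answer: yes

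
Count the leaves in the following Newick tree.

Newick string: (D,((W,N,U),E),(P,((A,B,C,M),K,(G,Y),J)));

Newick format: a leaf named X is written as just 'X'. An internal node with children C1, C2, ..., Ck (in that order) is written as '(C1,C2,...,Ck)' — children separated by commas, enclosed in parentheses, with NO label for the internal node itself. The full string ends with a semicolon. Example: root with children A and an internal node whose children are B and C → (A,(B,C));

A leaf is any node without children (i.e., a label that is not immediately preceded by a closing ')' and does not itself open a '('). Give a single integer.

Answer: 14

Derivation:
Newick: (D,((W,N,U),E),(P,((A,B,C,M),K,(G,Y),J)));
Scan left-to-right; a leaf is any maximal label run not followed by '(':
  pos 1: leaf 'D' → count = 1
  pos 5: leaf 'W' → count = 2
  pos 7: leaf 'N' → count = 3
  pos 9: leaf 'U' → count = 4
  pos 12: leaf 'E' → count = 5
  pos 16: leaf 'P' → count = 6
  pos 20: leaf 'A' → count = 7
  pos 22: leaf 'B' → count = 8
  pos 24: leaf 'C' → count = 9
  pos 26: leaf 'M' → count = 10
  pos 29: leaf 'K' → count = 11
  pos 32: leaf 'G' → count = 12
  pos 34: leaf 'Y' → count = 13
  pos 37: leaf 'J' → count = 14
Total leaves: 14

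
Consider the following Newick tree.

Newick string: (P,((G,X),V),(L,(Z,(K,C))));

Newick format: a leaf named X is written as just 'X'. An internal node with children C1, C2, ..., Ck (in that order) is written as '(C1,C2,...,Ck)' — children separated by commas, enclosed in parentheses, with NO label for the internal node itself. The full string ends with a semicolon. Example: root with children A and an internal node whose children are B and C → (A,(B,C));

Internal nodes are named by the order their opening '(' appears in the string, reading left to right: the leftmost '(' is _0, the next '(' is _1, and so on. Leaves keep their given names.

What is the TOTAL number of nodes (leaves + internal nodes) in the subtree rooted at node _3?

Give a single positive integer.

Answer: 7

Derivation:
Newick: (P,((G,X),V),(L,(Z,(K,C))));
Locate _3: it is the '(' at position 13 (the 4th '(' reading left to right).
Query: subtree rooted at _3
_3: subtree_size = 1 + 6
  L: subtree_size = 1 + 0
  _4: subtree_size = 1 + 4
    Z: subtree_size = 1 + 0
    _5: subtree_size = 1 + 2
      K: subtree_size = 1 + 0
      C: subtree_size = 1 + 0
Total subtree size of _3: 7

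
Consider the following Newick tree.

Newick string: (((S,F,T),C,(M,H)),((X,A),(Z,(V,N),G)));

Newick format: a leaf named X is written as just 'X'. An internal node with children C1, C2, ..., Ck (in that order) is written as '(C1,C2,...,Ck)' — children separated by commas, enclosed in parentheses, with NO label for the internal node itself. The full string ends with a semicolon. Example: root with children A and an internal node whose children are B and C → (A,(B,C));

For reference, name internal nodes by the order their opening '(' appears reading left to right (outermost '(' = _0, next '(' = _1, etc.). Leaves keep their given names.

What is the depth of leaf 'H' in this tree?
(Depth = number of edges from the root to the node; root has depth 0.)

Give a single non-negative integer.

Answer: 3

Derivation:
Newick: (((S,F,T),C,(M,H)),((X,A),(Z,(V,N),G)));
Naming internals by '(' encounter order: outermost '(' = _0, next = _1, ...
Query node: H
Path from root: _0 -> _1 -> _3 -> H
Depth of H: 3 (number of edges from root)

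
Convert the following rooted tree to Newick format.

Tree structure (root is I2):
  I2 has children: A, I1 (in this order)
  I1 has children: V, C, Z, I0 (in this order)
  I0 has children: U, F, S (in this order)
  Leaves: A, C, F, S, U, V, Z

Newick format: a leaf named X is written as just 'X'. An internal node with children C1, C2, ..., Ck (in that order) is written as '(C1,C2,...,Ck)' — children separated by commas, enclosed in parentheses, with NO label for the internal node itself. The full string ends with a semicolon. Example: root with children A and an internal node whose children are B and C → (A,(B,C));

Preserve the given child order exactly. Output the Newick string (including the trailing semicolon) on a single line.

Answer: (A,(V,C,Z,(U,F,S)));

Derivation:
internal I2 with children ['A', 'I1']
  leaf 'A' → 'A'
  internal I1 with children ['V', 'C', 'Z', 'I0']
    leaf 'V' → 'V'
    leaf 'C' → 'C'
    leaf 'Z' → 'Z'
    internal I0 with children ['U', 'F', 'S']
      leaf 'U' → 'U'
      leaf 'F' → 'F'
      leaf 'S' → 'S'
    → '(U,F,S)'
  → '(V,C,Z,(U,F,S))'
→ '(A,(V,C,Z,(U,F,S)))'
Final: (A,(V,C,Z,(U,F,S)));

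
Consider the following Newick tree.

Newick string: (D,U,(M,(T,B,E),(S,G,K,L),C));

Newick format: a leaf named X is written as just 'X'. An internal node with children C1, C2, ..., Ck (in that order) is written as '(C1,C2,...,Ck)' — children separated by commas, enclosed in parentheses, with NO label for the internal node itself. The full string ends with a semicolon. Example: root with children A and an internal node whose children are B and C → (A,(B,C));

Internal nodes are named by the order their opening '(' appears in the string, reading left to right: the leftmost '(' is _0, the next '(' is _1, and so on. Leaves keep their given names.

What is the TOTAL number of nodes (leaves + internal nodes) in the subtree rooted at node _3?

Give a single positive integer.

Answer: 5

Derivation:
Newick: (D,U,(M,(T,B,E),(S,G,K,L),C));
Locate _3: it is the '(' at position 16 (the 4th '(' reading left to right).
Query: subtree rooted at _3
_3: subtree_size = 1 + 4
  S: subtree_size = 1 + 0
  G: subtree_size = 1 + 0
  K: subtree_size = 1 + 0
  L: subtree_size = 1 + 0
Total subtree size of _3: 5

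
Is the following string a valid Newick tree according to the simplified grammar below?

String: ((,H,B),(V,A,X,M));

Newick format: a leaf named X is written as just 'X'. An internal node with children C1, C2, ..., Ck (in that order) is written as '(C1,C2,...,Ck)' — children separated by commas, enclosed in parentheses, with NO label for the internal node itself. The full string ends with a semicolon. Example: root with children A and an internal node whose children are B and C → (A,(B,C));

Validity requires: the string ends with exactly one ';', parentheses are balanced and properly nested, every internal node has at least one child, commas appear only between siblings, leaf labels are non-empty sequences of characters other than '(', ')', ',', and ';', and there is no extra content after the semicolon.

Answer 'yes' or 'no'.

Input: ((,H,B),(V,A,X,M));
Paren balance: 3 '(' vs 3 ')' OK
Ends with single ';': True
Full parse: FAILS (empty leaf label at pos 2)
Valid: False

Answer: no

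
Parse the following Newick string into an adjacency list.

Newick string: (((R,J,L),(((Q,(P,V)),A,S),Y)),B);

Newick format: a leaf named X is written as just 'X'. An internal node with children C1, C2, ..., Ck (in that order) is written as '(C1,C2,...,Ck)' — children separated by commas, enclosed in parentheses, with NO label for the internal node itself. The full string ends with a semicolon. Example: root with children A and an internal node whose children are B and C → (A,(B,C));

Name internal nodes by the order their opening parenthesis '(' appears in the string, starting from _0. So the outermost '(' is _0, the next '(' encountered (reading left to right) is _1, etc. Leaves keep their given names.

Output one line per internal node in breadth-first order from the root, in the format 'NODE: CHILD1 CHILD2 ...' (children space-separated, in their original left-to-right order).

Answer: _0: _1 B
_1: _2 _3
_2: R J L
_3: _4 Y
_4: _5 A S
_5: Q _6
_6: P V

Derivation:
Input: (((R,J,L),(((Q,(P,V)),A,S),Y)),B);
Scanning left-to-right, naming '(' by encounter order:
  pos 0: '(' -> open internal node _0 (depth 1)
  pos 1: '(' -> open internal node _1 (depth 2)
  pos 2: '(' -> open internal node _2 (depth 3)
  pos 8: ')' -> close internal node _2 (now at depth 2)
  pos 10: '(' -> open internal node _3 (depth 3)
  pos 11: '(' -> open internal node _4 (depth 4)
  pos 12: '(' -> open internal node _5 (depth 5)
  pos 15: '(' -> open internal node _6 (depth 6)
  pos 19: ')' -> close internal node _6 (now at depth 5)
  pos 20: ')' -> close internal node _5 (now at depth 4)
  pos 25: ')' -> close internal node _4 (now at depth 3)
  pos 28: ')' -> close internal node _3 (now at depth 2)
  pos 29: ')' -> close internal node _1 (now at depth 1)
  pos 32: ')' -> close internal node _0 (now at depth 0)
Total internal nodes: 7
BFS adjacency from root:
  _0: _1 B
  _1: _2 _3
  _2: R J L
  _3: _4 Y
  _4: _5 A S
  _5: Q _6
  _6: P V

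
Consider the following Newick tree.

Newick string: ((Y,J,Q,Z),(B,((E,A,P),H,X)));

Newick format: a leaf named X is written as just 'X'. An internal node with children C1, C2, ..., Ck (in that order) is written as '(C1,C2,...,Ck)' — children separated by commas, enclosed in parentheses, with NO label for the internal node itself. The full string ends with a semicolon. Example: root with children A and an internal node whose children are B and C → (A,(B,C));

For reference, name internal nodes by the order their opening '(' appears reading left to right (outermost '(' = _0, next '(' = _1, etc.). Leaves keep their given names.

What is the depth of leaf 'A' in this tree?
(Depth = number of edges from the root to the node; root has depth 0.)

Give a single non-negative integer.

Answer: 4

Derivation:
Newick: ((Y,J,Q,Z),(B,((E,A,P),H,X)));
Naming internals by '(' encounter order: outermost '(' = _0, next = _1, ...
Query node: A
Path from root: _0 -> _2 -> _3 -> _4 -> A
Depth of A: 4 (number of edges from root)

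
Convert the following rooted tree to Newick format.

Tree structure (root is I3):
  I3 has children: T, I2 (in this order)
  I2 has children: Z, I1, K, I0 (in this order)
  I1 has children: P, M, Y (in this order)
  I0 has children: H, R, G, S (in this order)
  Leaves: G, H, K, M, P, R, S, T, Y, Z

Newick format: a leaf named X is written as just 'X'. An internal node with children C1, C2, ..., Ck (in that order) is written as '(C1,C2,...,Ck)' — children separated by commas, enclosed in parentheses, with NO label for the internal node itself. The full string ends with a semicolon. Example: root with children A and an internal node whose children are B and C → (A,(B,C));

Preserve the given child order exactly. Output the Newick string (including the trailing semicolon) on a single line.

Answer: (T,(Z,(P,M,Y),K,(H,R,G,S)));

Derivation:
internal I3 with children ['T', 'I2']
  leaf 'T' → 'T'
  internal I2 with children ['Z', 'I1', 'K', 'I0']
    leaf 'Z' → 'Z'
    internal I1 with children ['P', 'M', 'Y']
      leaf 'P' → 'P'
      leaf 'M' → 'M'
      leaf 'Y' → 'Y'
    → '(P,M,Y)'
    leaf 'K' → 'K'
    internal I0 with children ['H', 'R', 'G', 'S']
      leaf 'H' → 'H'
      leaf 'R' → 'R'
      leaf 'G' → 'G'
      leaf 'S' → 'S'
    → '(H,R,G,S)'
  → '(Z,(P,M,Y),K,(H,R,G,S))'
→ '(T,(Z,(P,M,Y),K,(H,R,G,S)))'
Final: (T,(Z,(P,M,Y),K,(H,R,G,S)));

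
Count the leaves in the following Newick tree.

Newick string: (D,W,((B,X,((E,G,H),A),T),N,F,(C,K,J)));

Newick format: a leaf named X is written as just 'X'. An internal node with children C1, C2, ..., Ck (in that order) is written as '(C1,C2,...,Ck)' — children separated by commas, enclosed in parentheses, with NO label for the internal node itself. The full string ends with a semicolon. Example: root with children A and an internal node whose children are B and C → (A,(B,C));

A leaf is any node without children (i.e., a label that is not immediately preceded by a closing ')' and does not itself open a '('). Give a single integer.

Newick: (D,W,((B,X,((E,G,H),A),T),N,F,(C,K,J)));
Scan left-to-right; a leaf is any maximal label run not followed by '(':
  pos 1: leaf 'D' → count = 1
  pos 3: leaf 'W' → count = 2
  pos 7: leaf 'B' → count = 3
  pos 9: leaf 'X' → count = 4
  pos 13: leaf 'E' → count = 5
  pos 15: leaf 'G' → count = 6
  pos 17: leaf 'H' → count = 7
  pos 20: leaf 'A' → count = 8
  pos 23: leaf 'T' → count = 9
  pos 26: leaf 'N' → count = 10
  pos 28: leaf 'F' → count = 11
  pos 31: leaf 'C' → count = 12
  pos 33: leaf 'K' → count = 13
  pos 35: leaf 'J' → count = 14
Total leaves: 14

Answer: 14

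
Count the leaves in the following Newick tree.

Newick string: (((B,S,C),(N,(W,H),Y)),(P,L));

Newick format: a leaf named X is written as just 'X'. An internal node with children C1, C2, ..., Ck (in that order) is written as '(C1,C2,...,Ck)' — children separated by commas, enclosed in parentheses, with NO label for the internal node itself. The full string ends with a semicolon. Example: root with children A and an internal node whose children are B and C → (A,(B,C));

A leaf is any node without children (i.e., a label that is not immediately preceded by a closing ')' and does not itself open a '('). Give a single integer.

Newick: (((B,S,C),(N,(W,H),Y)),(P,L));
Scan left-to-right; a leaf is any maximal label run not followed by '(':
  pos 3: leaf 'B' → count = 1
  pos 5: leaf 'S' → count = 2
  pos 7: leaf 'C' → count = 3
  pos 11: leaf 'N' → count = 4
  pos 14: leaf 'W' → count = 5
  pos 16: leaf 'H' → count = 6
  pos 19: leaf 'Y' → count = 7
  pos 24: leaf 'P' → count = 8
  pos 26: leaf 'L' → count = 9
Total leaves: 9

Answer: 9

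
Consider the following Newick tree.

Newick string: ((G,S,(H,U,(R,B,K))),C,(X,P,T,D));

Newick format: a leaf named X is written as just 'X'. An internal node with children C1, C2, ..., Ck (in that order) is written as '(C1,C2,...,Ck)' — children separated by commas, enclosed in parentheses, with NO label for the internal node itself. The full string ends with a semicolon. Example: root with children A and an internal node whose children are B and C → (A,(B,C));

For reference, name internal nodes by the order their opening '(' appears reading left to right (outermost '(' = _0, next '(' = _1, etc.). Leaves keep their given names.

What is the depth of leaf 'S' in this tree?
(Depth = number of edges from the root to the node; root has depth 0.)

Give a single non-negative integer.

Newick: ((G,S,(H,U,(R,B,K))),C,(X,P,T,D));
Naming internals by '(' encounter order: outermost '(' = _0, next = _1, ...
Query node: S
Path from root: _0 -> _1 -> S
Depth of S: 2 (number of edges from root)

Answer: 2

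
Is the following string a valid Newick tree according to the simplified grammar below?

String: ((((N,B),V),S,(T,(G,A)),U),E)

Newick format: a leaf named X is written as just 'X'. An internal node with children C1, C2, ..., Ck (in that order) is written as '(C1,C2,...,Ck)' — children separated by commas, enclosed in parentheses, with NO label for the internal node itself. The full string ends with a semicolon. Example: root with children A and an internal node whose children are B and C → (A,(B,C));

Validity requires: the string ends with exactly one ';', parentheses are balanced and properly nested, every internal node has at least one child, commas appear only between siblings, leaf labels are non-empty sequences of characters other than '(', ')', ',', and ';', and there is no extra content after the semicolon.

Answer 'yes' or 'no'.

Input: ((((N,B),V),S,(T,(G,A)),U),E)
Paren balance: 6 '(' vs 6 ')' OK
Ends with single ';': False
Full parse: FAILS (must end with ;)
Valid: False

Answer: no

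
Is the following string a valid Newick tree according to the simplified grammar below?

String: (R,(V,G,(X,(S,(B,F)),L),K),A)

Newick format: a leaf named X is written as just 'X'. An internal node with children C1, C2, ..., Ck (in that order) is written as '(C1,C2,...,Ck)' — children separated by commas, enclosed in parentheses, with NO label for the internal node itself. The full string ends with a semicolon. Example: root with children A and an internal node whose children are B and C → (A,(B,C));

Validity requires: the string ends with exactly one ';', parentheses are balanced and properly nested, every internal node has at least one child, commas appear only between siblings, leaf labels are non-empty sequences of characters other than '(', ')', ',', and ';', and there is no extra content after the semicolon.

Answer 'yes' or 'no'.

Input: (R,(V,G,(X,(S,(B,F)),L),K),A)
Paren balance: 5 '(' vs 5 ')' OK
Ends with single ';': False
Full parse: FAILS (must end with ;)
Valid: False

Answer: no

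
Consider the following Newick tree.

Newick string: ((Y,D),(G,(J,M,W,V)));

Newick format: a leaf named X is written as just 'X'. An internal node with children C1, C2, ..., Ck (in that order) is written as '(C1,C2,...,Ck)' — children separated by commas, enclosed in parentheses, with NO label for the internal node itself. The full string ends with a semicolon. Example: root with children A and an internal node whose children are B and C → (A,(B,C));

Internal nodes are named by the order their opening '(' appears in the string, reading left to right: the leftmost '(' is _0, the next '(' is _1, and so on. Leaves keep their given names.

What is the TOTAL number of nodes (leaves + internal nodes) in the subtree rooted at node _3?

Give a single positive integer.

Newick: ((Y,D),(G,(J,M,W,V)));
Locate _3: it is the '(' at position 10 (the 4th '(' reading left to right).
Query: subtree rooted at _3
_3: subtree_size = 1 + 4
  J: subtree_size = 1 + 0
  M: subtree_size = 1 + 0
  W: subtree_size = 1 + 0
  V: subtree_size = 1 + 0
Total subtree size of _3: 5

Answer: 5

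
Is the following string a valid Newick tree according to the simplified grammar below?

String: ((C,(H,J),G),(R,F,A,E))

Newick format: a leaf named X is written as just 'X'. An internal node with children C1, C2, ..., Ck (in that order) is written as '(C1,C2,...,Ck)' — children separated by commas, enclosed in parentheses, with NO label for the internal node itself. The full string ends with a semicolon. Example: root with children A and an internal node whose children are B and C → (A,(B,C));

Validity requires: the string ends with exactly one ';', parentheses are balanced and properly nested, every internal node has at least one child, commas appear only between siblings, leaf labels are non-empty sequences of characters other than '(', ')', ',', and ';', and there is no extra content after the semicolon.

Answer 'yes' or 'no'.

Answer: no

Derivation:
Input: ((C,(H,J),G),(R,F,A,E))
Paren balance: 4 '(' vs 4 ')' OK
Ends with single ';': False
Full parse: FAILS (must end with ;)
Valid: False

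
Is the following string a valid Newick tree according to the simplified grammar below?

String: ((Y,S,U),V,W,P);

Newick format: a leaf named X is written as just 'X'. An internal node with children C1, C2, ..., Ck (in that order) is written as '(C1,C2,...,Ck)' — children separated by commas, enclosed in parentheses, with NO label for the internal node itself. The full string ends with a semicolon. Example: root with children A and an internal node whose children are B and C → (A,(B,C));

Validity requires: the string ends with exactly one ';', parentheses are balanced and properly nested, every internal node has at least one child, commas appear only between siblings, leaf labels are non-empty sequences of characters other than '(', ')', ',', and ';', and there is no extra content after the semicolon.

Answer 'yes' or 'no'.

Input: ((Y,S,U),V,W,P);
Paren balance: 2 '(' vs 2 ')' OK
Ends with single ';': True
Full parse: OK
Valid: True

Answer: yes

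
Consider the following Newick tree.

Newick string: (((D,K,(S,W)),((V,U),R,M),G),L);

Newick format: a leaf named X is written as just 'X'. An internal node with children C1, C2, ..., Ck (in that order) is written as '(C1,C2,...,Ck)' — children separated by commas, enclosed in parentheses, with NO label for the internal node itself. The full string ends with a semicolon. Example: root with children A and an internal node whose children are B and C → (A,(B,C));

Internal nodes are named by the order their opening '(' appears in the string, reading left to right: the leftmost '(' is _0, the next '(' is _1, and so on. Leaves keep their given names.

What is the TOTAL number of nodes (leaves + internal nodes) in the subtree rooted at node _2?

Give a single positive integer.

Answer: 6

Derivation:
Newick: (((D,K,(S,W)),((V,U),R,M),G),L);
Locate _2: it is the '(' at position 2 (the 3rd '(' reading left to right).
Query: subtree rooted at _2
_2: subtree_size = 1 + 5
  D: subtree_size = 1 + 0
  K: subtree_size = 1 + 0
  _3: subtree_size = 1 + 2
    S: subtree_size = 1 + 0
    W: subtree_size = 1 + 0
Total subtree size of _2: 6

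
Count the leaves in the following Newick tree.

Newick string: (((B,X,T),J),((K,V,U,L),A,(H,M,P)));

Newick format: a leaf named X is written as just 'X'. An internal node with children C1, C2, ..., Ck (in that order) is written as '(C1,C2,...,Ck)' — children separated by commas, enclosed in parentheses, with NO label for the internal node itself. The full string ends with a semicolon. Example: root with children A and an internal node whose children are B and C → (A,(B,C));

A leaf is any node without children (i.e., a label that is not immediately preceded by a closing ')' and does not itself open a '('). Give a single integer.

Answer: 12

Derivation:
Newick: (((B,X,T),J),((K,V,U,L),A,(H,M,P)));
Scan left-to-right; a leaf is any maximal label run not followed by '(':
  pos 3: leaf 'B' → count = 1
  pos 5: leaf 'X' → count = 2
  pos 7: leaf 'T' → count = 3
  pos 10: leaf 'J' → count = 4
  pos 15: leaf 'K' → count = 5
  pos 17: leaf 'V' → count = 6
  pos 19: leaf 'U' → count = 7
  pos 21: leaf 'L' → count = 8
  pos 24: leaf 'A' → count = 9
  pos 27: leaf 'H' → count = 10
  pos 29: leaf 'M' → count = 11
  pos 31: leaf 'P' → count = 12
Total leaves: 12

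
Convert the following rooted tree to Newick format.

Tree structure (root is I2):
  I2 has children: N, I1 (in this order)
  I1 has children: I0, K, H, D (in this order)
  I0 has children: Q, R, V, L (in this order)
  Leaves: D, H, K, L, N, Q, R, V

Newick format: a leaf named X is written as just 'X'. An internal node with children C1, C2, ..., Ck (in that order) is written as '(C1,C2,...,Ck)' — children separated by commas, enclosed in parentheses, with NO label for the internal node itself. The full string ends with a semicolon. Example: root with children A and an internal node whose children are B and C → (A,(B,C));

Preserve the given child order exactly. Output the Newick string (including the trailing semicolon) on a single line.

Answer: (N,((Q,R,V,L),K,H,D));

Derivation:
internal I2 with children ['N', 'I1']
  leaf 'N' → 'N'
  internal I1 with children ['I0', 'K', 'H', 'D']
    internal I0 with children ['Q', 'R', 'V', 'L']
      leaf 'Q' → 'Q'
      leaf 'R' → 'R'
      leaf 'V' → 'V'
      leaf 'L' → 'L'
    → '(Q,R,V,L)'
    leaf 'K' → 'K'
    leaf 'H' → 'H'
    leaf 'D' → 'D'
  → '((Q,R,V,L),K,H,D)'
→ '(N,((Q,R,V,L),K,H,D))'
Final: (N,((Q,R,V,L),K,H,D));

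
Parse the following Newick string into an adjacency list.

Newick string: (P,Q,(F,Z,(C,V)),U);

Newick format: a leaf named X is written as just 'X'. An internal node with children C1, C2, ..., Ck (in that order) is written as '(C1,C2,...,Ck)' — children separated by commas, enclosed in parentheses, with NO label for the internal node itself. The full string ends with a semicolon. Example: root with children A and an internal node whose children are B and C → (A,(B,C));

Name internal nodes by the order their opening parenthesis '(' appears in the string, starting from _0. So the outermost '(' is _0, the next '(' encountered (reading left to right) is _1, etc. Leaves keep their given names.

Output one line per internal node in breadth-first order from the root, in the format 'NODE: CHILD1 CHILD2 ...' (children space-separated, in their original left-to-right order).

Input: (P,Q,(F,Z,(C,V)),U);
Scanning left-to-right, naming '(' by encounter order:
  pos 0: '(' -> open internal node _0 (depth 1)
  pos 5: '(' -> open internal node _1 (depth 2)
  pos 10: '(' -> open internal node _2 (depth 3)
  pos 14: ')' -> close internal node _2 (now at depth 2)
  pos 15: ')' -> close internal node _1 (now at depth 1)
  pos 18: ')' -> close internal node _0 (now at depth 0)
Total internal nodes: 3
BFS adjacency from root:
  _0: P Q _1 U
  _1: F Z _2
  _2: C V

Answer: _0: P Q _1 U
_1: F Z _2
_2: C V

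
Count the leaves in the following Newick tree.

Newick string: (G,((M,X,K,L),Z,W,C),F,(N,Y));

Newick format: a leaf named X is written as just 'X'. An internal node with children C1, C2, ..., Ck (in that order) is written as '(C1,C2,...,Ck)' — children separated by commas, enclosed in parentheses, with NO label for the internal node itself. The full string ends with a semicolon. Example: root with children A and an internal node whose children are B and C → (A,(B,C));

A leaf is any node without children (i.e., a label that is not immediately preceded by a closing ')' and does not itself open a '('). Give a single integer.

Newick: (G,((M,X,K,L),Z,W,C),F,(N,Y));
Scan left-to-right; a leaf is any maximal label run not followed by '(':
  pos 1: leaf 'G' → count = 1
  pos 5: leaf 'M' → count = 2
  pos 7: leaf 'X' → count = 3
  pos 9: leaf 'K' → count = 4
  pos 11: leaf 'L' → count = 5
  pos 14: leaf 'Z' → count = 6
  pos 16: leaf 'W' → count = 7
  pos 18: leaf 'C' → count = 8
  pos 21: leaf 'F' → count = 9
  pos 24: leaf 'N' → count = 10
  pos 26: leaf 'Y' → count = 11
Total leaves: 11

Answer: 11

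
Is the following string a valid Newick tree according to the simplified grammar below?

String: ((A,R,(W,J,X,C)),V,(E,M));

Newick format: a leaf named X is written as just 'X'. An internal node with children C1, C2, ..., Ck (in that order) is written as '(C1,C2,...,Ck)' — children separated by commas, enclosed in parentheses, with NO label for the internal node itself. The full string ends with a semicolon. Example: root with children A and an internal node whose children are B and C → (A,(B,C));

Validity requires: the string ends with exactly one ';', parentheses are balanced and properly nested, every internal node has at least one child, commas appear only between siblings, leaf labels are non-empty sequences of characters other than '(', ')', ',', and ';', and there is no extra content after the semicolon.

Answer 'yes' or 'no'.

Input: ((A,R,(W,J,X,C)),V,(E,M));
Paren balance: 4 '(' vs 4 ')' OK
Ends with single ';': True
Full parse: OK
Valid: True

Answer: yes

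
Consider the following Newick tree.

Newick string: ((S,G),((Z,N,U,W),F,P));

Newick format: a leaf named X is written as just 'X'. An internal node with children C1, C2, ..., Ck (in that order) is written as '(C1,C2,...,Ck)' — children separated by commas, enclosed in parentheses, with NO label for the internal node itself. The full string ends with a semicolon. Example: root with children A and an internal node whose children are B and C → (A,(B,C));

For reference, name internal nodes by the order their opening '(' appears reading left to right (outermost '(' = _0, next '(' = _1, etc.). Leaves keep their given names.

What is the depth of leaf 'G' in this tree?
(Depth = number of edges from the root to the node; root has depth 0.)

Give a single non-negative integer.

Newick: ((S,G),((Z,N,U,W),F,P));
Naming internals by '(' encounter order: outermost '(' = _0, next = _1, ...
Query node: G
Path from root: _0 -> _1 -> G
Depth of G: 2 (number of edges from root)

Answer: 2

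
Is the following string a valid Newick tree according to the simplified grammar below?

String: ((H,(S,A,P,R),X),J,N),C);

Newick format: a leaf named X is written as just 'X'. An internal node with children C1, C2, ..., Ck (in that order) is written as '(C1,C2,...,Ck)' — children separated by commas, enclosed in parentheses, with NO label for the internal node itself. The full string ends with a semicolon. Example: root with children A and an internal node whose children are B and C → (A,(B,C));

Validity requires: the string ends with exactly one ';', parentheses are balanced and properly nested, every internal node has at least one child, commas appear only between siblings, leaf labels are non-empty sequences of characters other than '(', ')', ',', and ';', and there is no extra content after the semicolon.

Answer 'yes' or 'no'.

Answer: no

Derivation:
Input: ((H,(S,A,P,R),X),J,N),C);
Paren balance: 3 '(' vs 4 ')' MISMATCH
Ends with single ';': True
Full parse: FAILS (extra content after tree at pos 21)
Valid: False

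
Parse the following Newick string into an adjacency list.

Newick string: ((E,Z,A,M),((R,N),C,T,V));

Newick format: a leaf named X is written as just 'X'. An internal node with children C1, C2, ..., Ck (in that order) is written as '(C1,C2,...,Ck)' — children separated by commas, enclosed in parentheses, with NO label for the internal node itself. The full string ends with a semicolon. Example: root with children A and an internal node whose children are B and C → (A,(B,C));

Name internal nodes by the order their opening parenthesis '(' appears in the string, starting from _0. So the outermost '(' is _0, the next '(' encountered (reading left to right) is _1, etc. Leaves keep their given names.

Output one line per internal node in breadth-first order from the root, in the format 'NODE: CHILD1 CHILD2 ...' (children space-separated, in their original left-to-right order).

Input: ((E,Z,A,M),((R,N),C,T,V));
Scanning left-to-right, naming '(' by encounter order:
  pos 0: '(' -> open internal node _0 (depth 1)
  pos 1: '(' -> open internal node _1 (depth 2)
  pos 9: ')' -> close internal node _1 (now at depth 1)
  pos 11: '(' -> open internal node _2 (depth 2)
  pos 12: '(' -> open internal node _3 (depth 3)
  pos 16: ')' -> close internal node _3 (now at depth 2)
  pos 23: ')' -> close internal node _2 (now at depth 1)
  pos 24: ')' -> close internal node _0 (now at depth 0)
Total internal nodes: 4
BFS adjacency from root:
  _0: _1 _2
  _1: E Z A M
  _2: _3 C T V
  _3: R N

Answer: _0: _1 _2
_1: E Z A M
_2: _3 C T V
_3: R N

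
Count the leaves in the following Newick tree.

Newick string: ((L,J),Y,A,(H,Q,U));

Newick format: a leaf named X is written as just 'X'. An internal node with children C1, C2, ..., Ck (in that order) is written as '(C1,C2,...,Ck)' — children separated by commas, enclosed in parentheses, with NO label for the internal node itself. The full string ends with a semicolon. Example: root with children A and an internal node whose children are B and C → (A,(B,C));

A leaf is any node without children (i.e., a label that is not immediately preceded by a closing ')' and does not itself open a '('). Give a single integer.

Answer: 7

Derivation:
Newick: ((L,J),Y,A,(H,Q,U));
Scan left-to-right; a leaf is any maximal label run not followed by '(':
  pos 2: leaf 'L' → count = 1
  pos 4: leaf 'J' → count = 2
  pos 7: leaf 'Y' → count = 3
  pos 9: leaf 'A' → count = 4
  pos 12: leaf 'H' → count = 5
  pos 14: leaf 'Q' → count = 6
  pos 16: leaf 'U' → count = 7
Total leaves: 7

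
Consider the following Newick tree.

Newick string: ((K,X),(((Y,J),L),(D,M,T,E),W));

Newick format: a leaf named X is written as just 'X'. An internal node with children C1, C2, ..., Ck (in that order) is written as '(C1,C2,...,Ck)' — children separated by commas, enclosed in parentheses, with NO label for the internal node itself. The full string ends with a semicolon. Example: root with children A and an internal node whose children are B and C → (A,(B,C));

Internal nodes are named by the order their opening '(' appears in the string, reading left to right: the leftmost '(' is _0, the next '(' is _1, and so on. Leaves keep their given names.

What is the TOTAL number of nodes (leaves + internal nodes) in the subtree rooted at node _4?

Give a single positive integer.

Newick: ((K,X),(((Y,J),L),(D,M,T,E),W));
Locate _4: it is the '(' at position 9 (the 5th '(' reading left to right).
Query: subtree rooted at _4
_4: subtree_size = 1 + 2
  Y: subtree_size = 1 + 0
  J: subtree_size = 1 + 0
Total subtree size of _4: 3

Answer: 3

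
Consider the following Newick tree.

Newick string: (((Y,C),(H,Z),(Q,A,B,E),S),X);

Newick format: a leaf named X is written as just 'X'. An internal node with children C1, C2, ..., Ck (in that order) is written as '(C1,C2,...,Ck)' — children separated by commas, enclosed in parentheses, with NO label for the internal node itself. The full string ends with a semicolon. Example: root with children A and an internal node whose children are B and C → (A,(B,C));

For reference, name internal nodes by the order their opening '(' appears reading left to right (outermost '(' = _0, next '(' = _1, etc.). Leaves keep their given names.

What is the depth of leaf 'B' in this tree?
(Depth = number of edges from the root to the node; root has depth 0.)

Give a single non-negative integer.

Answer: 3

Derivation:
Newick: (((Y,C),(H,Z),(Q,A,B,E),S),X);
Naming internals by '(' encounter order: outermost '(' = _0, next = _1, ...
Query node: B
Path from root: _0 -> _1 -> _4 -> B
Depth of B: 3 (number of edges from root)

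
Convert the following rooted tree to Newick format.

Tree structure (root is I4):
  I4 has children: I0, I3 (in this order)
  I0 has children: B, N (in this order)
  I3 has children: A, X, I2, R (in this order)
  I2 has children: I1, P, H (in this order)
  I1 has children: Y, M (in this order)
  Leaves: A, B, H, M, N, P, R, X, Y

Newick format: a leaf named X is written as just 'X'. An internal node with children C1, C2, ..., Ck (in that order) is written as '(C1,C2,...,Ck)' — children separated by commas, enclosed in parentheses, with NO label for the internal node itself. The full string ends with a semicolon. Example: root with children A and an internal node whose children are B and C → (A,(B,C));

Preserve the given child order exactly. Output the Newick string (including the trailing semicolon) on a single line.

internal I4 with children ['I0', 'I3']
  internal I0 with children ['B', 'N']
    leaf 'B' → 'B'
    leaf 'N' → 'N'
  → '(B,N)'
  internal I3 with children ['A', 'X', 'I2', 'R']
    leaf 'A' → 'A'
    leaf 'X' → 'X'
    internal I2 with children ['I1', 'P', 'H']
      internal I1 with children ['Y', 'M']
        leaf 'Y' → 'Y'
        leaf 'M' → 'M'
      → '(Y,M)'
      leaf 'P' → 'P'
      leaf 'H' → 'H'
    → '((Y,M),P,H)'
    leaf 'R' → 'R'
  → '(A,X,((Y,M),P,H),R)'
→ '((B,N),(A,X,((Y,M),P,H),R))'
Final: ((B,N),(A,X,((Y,M),P,H),R));

Answer: ((B,N),(A,X,((Y,M),P,H),R));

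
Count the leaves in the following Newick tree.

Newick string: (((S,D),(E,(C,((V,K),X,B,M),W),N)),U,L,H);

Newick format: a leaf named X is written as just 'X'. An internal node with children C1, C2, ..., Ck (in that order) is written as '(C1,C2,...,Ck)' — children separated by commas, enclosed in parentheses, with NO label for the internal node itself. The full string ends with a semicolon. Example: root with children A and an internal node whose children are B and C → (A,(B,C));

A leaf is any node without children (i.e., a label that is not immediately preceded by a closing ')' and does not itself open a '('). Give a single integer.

Answer: 14

Derivation:
Newick: (((S,D),(E,(C,((V,K),X,B,M),W),N)),U,L,H);
Scan left-to-right; a leaf is any maximal label run not followed by '(':
  pos 3: leaf 'S' → count = 1
  pos 5: leaf 'D' → count = 2
  pos 9: leaf 'E' → count = 3
  pos 12: leaf 'C' → count = 4
  pos 16: leaf 'V' → count = 5
  pos 18: leaf 'K' → count = 6
  pos 21: leaf 'X' → count = 7
  pos 23: leaf 'B' → count = 8
  pos 25: leaf 'M' → count = 9
  pos 28: leaf 'W' → count = 10
  pos 31: leaf 'N' → count = 11
  pos 35: leaf 'U' → count = 12
  pos 37: leaf 'L' → count = 13
  pos 39: leaf 'H' → count = 14
Total leaves: 14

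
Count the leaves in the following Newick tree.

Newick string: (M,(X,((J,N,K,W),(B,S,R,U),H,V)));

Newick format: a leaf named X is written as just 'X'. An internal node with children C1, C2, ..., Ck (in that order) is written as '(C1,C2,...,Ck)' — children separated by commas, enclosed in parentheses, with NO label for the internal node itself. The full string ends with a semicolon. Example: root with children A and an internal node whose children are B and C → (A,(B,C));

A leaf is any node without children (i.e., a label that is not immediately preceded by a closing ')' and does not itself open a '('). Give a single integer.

Newick: (M,(X,((J,N,K,W),(B,S,R,U),H,V)));
Scan left-to-right; a leaf is any maximal label run not followed by '(':
  pos 1: leaf 'M' → count = 1
  pos 4: leaf 'X' → count = 2
  pos 8: leaf 'J' → count = 3
  pos 10: leaf 'N' → count = 4
  pos 12: leaf 'K' → count = 5
  pos 14: leaf 'W' → count = 6
  pos 18: leaf 'B' → count = 7
  pos 20: leaf 'S' → count = 8
  pos 22: leaf 'R' → count = 9
  pos 24: leaf 'U' → count = 10
  pos 27: leaf 'H' → count = 11
  pos 29: leaf 'V' → count = 12
Total leaves: 12

Answer: 12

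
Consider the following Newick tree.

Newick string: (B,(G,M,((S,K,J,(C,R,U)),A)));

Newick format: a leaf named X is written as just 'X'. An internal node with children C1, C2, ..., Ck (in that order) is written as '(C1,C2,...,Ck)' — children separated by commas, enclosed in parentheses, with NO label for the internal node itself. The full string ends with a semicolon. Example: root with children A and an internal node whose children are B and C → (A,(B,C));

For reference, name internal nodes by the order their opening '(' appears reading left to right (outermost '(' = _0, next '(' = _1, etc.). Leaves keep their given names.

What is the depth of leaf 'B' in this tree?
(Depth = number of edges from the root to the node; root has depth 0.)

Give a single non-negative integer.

Answer: 1

Derivation:
Newick: (B,(G,M,((S,K,J,(C,R,U)),A)));
Naming internals by '(' encounter order: outermost '(' = _0, next = _1, ...
Query node: B
Path from root: _0 -> B
Depth of B: 1 (number of edges from root)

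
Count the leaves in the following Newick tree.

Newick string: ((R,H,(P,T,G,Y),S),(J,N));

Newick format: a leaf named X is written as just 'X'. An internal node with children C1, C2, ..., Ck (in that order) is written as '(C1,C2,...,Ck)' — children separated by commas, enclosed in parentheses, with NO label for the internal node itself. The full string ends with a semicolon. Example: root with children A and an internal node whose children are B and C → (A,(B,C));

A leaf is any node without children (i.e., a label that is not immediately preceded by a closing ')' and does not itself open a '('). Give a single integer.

Newick: ((R,H,(P,T,G,Y),S),(J,N));
Scan left-to-right; a leaf is any maximal label run not followed by '(':
  pos 2: leaf 'R' → count = 1
  pos 4: leaf 'H' → count = 2
  pos 7: leaf 'P' → count = 3
  pos 9: leaf 'T' → count = 4
  pos 11: leaf 'G' → count = 5
  pos 13: leaf 'Y' → count = 6
  pos 16: leaf 'S' → count = 7
  pos 20: leaf 'J' → count = 8
  pos 22: leaf 'N' → count = 9
Total leaves: 9

Answer: 9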